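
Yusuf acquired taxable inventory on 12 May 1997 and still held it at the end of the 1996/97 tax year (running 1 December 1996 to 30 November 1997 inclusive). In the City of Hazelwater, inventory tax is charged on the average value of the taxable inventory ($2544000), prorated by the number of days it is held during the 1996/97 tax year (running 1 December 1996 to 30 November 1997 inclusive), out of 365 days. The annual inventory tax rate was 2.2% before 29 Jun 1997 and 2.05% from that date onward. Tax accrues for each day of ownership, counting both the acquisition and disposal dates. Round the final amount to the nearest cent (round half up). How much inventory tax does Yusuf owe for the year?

$29506.92

12 May – 28 Jun 1997: 48 days at 2.2% → $2544000 × 2.2% × 48/365 = $7360.1753
29 Jun – 30 Nov 1997: 155 days at 2.05% → $2544000 × 2.05% × 155/365 = $22146.7397
Total = $29506.9151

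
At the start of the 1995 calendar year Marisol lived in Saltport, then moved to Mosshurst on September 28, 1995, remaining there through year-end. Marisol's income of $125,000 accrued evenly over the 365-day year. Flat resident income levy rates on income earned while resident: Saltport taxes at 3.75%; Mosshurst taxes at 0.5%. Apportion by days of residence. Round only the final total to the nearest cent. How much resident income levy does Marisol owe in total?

Saltport, January 1 – September 27, 1995: 270 days → $125,000 × 3.75% × 270/365 = $3,467.4658
Mosshurst, September 28 – December 31, 1995: 95 days → $125,000 × 0.5% × 95/365 = $162.6712
Total = $3,630.1370

$3,630.14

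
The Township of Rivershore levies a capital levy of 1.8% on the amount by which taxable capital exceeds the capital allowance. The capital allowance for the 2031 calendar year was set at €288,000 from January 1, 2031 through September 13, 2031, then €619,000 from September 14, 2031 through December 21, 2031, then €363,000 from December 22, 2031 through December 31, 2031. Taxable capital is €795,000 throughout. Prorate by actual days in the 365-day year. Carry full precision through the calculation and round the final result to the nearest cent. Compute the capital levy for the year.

€7,473.01

January 1 – September 13, 2031: 256 days, exemption €288,000 → (€795,000 − €288,000) × 1.8% × 256/365 = €6,400.7014
September 14 – December 21, 2031: 99 days, exemption €619,000 → (€795,000 − €619,000) × 1.8% × 99/365 = €859.2658
December 22 – December 31, 2031: 10 days, exemption €363,000 → (€795,000 − €363,000) × 1.8% × 10/365 = €213.0411
Total = €7,473.0082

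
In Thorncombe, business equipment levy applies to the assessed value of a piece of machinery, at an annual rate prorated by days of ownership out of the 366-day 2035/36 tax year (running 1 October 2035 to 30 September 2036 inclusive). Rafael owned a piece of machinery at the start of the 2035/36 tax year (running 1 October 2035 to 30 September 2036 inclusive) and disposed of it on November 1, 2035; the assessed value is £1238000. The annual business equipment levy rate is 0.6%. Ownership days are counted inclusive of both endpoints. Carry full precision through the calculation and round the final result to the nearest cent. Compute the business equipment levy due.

£649.44

Days held (October 1 – November 1, 2035): 32 out of 366
Tax = £1238000 × 0.6% × 32/366 = £649.4426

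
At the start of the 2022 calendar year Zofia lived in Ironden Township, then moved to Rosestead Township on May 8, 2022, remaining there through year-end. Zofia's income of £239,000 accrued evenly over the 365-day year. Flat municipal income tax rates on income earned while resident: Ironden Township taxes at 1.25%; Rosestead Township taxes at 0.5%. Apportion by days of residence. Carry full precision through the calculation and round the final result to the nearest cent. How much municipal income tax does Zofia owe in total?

£1,818.69

Ironden Township, January 1 – May 7, 2022: 127 days → £239,000 × 1.25% × 127/365 = £1,039.4863
Rosestead Township, May 8 – December 31, 2022: 238 days → £239,000 × 0.5% × 238/365 = £779.2055
Total = £1,818.6918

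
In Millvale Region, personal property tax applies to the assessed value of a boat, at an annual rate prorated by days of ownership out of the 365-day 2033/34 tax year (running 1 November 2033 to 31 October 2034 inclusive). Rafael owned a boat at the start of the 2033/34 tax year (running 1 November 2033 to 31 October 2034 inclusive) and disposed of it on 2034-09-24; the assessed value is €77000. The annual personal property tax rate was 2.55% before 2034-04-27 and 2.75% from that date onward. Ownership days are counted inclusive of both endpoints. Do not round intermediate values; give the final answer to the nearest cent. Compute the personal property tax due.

€1828.17

2033-11-01 to 2034-04-26: 177 days at 2.55% → €77000 × 2.55% × 177/365 = €952.1630
2034-04-27 to 2034-09-24: 151 days at 2.75% → €77000 × 2.75% × 151/365 = €876.0068
Total = €1828.1699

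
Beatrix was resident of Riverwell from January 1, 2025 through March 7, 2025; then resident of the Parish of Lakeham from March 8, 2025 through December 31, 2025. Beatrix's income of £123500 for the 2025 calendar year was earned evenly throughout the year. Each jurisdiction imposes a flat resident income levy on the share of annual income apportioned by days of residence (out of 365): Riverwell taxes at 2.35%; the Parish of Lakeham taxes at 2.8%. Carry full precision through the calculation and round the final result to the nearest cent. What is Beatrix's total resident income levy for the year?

Riverwell, January 1 – March 7, 2025: 66 days → £123500 × 2.35% × 66/365 = £524.7904
The Parish of Lakeham, March 8 – December 31, 2025: 299 days → £123500 × 2.8% × 299/365 = £2832.7178
Total = £3357.5082

£3357.51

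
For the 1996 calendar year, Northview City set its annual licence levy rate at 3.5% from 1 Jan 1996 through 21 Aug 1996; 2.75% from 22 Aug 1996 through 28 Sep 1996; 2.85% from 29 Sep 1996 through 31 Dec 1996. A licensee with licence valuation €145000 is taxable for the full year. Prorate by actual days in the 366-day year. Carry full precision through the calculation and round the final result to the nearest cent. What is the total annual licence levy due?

1 Jan – 21 Aug 1996: 234 days at 3.5% → €145000 × 3.5% × 234/366 = €3244.6721
22 Aug – 28 Sep 1996: 38 days at 2.75% → €145000 × 2.75% × 38/366 = €414.0027
29 Sep – 31 Dec 1996: 94 days at 2.85% → €145000 × 2.85% × 94/366 = €1061.3525
Total = €4720.0273

€4720.03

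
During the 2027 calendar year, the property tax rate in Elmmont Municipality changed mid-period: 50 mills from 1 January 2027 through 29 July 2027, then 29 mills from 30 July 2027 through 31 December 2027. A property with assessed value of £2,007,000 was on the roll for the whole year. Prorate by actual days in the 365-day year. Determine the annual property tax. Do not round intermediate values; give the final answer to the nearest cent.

1 January – 29 July 2027: 210 days at 50 mills → £2,007,000 × 5% × 210/365 = £57,735.6164
30 July – 31 December 2027: 155 days at 29 mills → £2,007,000 × 2.9% × 155/365 = £24,716.3425
Total = £82,451.9589

£82,451.96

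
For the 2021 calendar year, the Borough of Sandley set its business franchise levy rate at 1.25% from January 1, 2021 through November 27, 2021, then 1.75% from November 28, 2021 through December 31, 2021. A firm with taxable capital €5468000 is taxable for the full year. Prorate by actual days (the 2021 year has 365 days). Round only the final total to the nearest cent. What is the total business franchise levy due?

January 1 – November 27, 2021: 331 days at 1.25% → €5468000 × 1.25% × 331/365 = €61983.1507
November 28 – December 31, 2021: 34 days at 1.75% → €5468000 × 1.75% × 34/365 = €8913.5890
Total = €70896.7397

€70896.74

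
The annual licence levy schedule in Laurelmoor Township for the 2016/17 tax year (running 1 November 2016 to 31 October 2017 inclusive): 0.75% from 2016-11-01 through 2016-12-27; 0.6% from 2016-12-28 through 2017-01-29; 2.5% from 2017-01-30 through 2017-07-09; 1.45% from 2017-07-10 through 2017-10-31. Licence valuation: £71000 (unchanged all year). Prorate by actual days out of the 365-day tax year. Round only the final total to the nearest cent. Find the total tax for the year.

£1226.16

2016-11-01 to 2016-12-27: 57 days at 0.75% → £71000 × 0.75% × 57/365 = £83.1575
2016-12-28 to 2017-01-29: 33 days at 0.6% → £71000 × 0.6% × 33/365 = £38.5151
2017-01-30 to 2017-07-09: 161 days at 2.5% → £71000 × 2.5% × 161/365 = £782.9452
2017-07-10 to 2017-10-31: 114 days at 1.45% → £71000 × 1.45% × 114/365 = £321.5425
Total = £1226.1603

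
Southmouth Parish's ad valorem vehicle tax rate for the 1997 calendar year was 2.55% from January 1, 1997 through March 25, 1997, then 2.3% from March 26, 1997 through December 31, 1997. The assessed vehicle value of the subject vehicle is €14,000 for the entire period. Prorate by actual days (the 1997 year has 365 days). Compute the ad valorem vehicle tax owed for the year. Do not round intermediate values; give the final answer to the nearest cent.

€330.05

January 1 – March 25, 1997: 84 days at 2.55% → €14,000 × 2.55% × 84/365 = €82.1589
March 26 – December 31, 1997: 281 days at 2.3% → €14,000 × 2.3% × 281/365 = €247.8959
Total = €330.0548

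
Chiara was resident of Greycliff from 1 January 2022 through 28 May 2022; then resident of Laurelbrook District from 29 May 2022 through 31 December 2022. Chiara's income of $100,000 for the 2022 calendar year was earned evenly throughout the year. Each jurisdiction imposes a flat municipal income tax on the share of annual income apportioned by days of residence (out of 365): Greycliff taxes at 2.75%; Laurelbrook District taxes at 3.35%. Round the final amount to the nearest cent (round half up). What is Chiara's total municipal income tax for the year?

Greycliff, 1 January – 28 May 2022: 148 days → $100,000 × 2.75% × 148/365 = $1,115.0685
Laurelbrook District, 29 May – 31 December 2022: 217 days → $100,000 × 3.35% × 217/365 = $1,991.6438
Total = $3,106.7123

$3,106.71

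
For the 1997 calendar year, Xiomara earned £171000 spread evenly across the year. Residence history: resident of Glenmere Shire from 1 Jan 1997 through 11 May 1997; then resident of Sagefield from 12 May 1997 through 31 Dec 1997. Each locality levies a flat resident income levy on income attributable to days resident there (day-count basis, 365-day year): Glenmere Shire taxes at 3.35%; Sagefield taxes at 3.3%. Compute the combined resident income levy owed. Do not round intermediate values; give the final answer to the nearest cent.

Glenmere Shire, 1 Jan – 11 May 1997: 131 days → £171000 × 3.35% × 131/365 = £2055.9822
Sagefield, 12 May – 31 Dec 1997: 234 days → £171000 × 3.3% × 234/365 = £3617.7041
Total = £5673.6863

£5673.69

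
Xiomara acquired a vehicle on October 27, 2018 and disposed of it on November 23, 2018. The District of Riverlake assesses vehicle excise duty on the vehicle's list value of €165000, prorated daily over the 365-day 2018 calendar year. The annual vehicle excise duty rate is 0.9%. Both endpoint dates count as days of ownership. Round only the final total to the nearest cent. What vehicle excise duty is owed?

Days held (October 27 – November 23, 2018): 28 out of 365
Tax = €165000 × 0.9% × 28/365 = €113.9178

€113.92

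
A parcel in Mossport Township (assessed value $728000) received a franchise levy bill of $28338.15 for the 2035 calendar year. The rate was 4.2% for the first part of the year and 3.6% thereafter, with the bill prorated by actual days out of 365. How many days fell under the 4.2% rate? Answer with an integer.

Let d = days at the first rate; then 365 − d days at the second rate.
$728000 × [4.2%·d + 3.6%·(365−d)] / 365 = $28338.15
Solving gives d = 178, so the new rate took effect on 28 Jun 2035.

178 days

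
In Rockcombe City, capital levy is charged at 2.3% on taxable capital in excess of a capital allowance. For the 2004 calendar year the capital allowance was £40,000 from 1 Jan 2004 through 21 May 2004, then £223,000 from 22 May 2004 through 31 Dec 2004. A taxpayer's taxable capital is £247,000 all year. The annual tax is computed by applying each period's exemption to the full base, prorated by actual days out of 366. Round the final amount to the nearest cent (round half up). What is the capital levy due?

£2,185.00

1 Jan – 21 May 2004: 142 days, exemption £40,000 → (£247,000 − £40,000) × 2.3% × 142/366 = £1,847.1639
22 May – 31 Dec 2004: 224 days, exemption £223,000 → (£247,000 − £223,000) × 2.3% × 224/366 = £337.8361
Total = £2,185.0000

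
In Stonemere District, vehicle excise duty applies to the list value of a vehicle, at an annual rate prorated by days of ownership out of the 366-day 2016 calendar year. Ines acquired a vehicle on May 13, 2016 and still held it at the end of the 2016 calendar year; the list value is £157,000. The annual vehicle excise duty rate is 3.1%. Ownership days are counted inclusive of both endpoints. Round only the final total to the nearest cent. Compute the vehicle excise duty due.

£3,098.39

Days held (May 13 – December 31, 2016): 233 out of 366
Tax = £157,000 × 3.1% × 233/366 = £3,098.3907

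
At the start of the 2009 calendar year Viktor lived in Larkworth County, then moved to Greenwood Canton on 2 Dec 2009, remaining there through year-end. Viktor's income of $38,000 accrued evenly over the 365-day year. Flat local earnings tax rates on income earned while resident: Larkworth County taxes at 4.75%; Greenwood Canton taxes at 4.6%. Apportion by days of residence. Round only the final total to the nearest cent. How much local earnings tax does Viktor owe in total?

Larkworth County, 1 Jan – 1 Dec 2009: 335 days → $38,000 × 4.75% × 335/365 = $1,656.6438
Greenwood Canton, 2 Dec – 31 Dec 2009: 30 days → $38,000 × 4.6% × 30/365 = $143.6712
Total = $1,800.3151

$1,800.32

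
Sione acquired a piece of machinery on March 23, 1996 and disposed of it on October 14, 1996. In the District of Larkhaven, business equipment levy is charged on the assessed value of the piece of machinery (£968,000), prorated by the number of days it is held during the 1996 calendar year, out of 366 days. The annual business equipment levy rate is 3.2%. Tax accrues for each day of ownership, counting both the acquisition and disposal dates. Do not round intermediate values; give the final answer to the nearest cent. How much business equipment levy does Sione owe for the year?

Days held (March 23 – October 14, 1996): 206 out of 366
Tax = £968,000 × 3.2% × 206/366 = £17,434.5792

£17,434.58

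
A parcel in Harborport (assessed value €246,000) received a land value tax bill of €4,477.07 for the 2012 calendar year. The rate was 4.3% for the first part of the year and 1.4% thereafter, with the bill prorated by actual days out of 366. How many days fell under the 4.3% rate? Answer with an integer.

Let d = days at the first rate; then 366 − d days at the second rate.
€246,000 × [4.3%·d + 1.4%·(366−d)] / 366 = €4,477.07
Solving gives d = 53, so the new rate took effect on 23 Feb 2012.

53 days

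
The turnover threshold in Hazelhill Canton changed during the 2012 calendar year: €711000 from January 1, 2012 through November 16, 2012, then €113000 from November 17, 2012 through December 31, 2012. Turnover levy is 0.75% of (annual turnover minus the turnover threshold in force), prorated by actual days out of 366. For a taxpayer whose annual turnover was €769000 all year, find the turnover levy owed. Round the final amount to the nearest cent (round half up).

January 1 – November 16, 2012: 321 days, exemption €711000 → (€769000 − €711000) × 0.75% × 321/366 = €381.5164
November 17 – December 31, 2012: 45 days, exemption €113000 → (€769000 − €113000) × 0.75% × 45/366 = €604.9180
Total = €986.4344

€986.43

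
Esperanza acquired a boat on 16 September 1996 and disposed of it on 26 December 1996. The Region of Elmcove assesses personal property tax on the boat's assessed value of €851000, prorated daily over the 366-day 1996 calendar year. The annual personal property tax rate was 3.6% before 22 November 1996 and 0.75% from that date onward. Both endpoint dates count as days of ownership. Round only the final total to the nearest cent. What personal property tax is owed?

16 September – 21 November 1996: 67 days at 3.6% → €851000 × 3.6% × 67/366 = €5608.2295
22 November – 26 December 1996: 35 days at 0.75% → €851000 × 0.75% × 35/366 = €610.3484
Total = €6218.5779

€6218.58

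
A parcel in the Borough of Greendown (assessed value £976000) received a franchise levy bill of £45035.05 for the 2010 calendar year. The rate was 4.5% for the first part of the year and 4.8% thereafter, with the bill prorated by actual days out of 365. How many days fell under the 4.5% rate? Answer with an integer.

Let d = days at the first rate; then 365 − d days at the second rate.
£976000 × [4.5%·d + 4.8%·(365−d)] / 365 = £45035.05
Solving gives d = 226, so the new rate took effect on August 15, 2010.

226 days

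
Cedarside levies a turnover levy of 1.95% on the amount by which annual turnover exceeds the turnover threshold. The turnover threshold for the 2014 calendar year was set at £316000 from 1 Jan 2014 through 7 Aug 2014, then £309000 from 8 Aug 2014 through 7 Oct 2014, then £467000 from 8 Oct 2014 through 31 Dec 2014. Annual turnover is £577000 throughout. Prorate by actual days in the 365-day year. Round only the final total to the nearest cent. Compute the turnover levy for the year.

1 Jan – 7 Aug 2014: 219 days, exemption £316000 → (£577000 − £316000) × 1.95% × 219/365 = £3053.7000
8 Aug – 7 Oct 2014: 61 days, exemption £309000 → (£577000 − £309000) × 1.95% × 61/365 = £873.3863
8 Oct – 31 Dec 2014: 85 days, exemption £467000 → (£577000 − £467000) × 1.95% × 85/365 = £499.5205
Total = £4426.6068

£4426.61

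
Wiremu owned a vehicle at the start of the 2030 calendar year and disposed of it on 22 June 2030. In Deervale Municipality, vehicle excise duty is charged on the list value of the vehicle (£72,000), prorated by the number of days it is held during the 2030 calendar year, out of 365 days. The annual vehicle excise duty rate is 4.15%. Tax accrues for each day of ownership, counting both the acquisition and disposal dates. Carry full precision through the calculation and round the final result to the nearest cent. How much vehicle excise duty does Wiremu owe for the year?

£1,416.23

Days held (1 January – 22 June 2030): 173 out of 365
Tax = £72,000 × 4.15% × 173/365 = £1,416.2301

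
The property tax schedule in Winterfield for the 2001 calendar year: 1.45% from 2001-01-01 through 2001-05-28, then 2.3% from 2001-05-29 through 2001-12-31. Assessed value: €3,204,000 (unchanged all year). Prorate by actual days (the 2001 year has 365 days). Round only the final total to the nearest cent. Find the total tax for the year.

€62,649.17

2001-01-01 to 2001-05-28: 148 days at 1.45% → €3,204,000 × 1.45% × 148/365 = €18,837.7644
2001-05-29 to 2001-12-31: 217 days at 2.3% → €3,204,000 × 2.3% × 217/365 = €43,811.4082
Total = €62,649.1726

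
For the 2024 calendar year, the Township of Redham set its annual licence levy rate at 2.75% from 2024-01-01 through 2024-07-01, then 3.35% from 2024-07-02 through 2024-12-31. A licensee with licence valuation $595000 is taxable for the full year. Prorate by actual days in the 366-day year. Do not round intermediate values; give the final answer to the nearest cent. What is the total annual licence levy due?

$18147.50

2024-01-01 to 2024-07-01: 183 days at 2.75% → $595000 × 2.75% × 183/366 = $8181.2500
2024-07-02 to 2024-12-31: 183 days at 3.35% → $595000 × 3.35% × 183/366 = $9966.2500
Total = $18147.5000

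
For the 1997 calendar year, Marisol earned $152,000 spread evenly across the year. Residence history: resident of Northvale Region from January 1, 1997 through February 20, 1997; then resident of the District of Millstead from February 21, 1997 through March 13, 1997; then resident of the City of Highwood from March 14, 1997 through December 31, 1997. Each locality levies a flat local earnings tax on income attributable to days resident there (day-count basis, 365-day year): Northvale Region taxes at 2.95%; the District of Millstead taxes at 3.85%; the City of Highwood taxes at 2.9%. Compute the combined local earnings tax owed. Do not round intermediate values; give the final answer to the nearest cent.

Northvale Region, January 1 – February 20, 1997: 51 days → $152,000 × 2.95% × 51/365 = $626.5315
The District of Millstead, February 21 – March 13, 1997: 21 days → $152,000 × 3.85% × 21/365 = $336.6904
The City of Highwood, March 14 – December 31, 1997: 293 days → $152,000 × 2.9% × 293/365 = $3,538.4767
Total = $4,501.6986

$4,501.70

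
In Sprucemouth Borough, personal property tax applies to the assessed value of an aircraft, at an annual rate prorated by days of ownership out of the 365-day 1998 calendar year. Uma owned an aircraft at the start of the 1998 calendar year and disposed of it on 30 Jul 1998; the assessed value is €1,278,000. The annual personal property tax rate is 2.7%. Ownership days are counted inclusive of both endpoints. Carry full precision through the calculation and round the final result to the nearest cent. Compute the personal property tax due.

€19,947.30

Days held (1 Jan – 30 Jul 1998): 211 out of 365
Tax = €1,278,000 × 2.7% × 211/365 = €19,947.3041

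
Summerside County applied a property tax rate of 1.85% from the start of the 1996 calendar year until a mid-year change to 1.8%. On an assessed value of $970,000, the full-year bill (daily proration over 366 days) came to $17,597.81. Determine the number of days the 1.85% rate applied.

Let d = days at the first rate; then 366 − d days at the second rate.
$970,000 × [1.85%·d + 1.8%·(366−d)] / 366 = $17,597.81
Solving gives d = 104, so the new rate took effect on 14 April 1996.

104 days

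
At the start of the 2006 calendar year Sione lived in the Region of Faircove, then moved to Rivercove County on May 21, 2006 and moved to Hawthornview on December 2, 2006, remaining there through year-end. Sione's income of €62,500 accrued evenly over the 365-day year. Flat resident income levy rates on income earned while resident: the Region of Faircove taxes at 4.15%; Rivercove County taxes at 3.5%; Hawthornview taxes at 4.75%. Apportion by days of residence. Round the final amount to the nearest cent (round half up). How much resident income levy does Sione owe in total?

€2,407.53

The Region of Faircove, January 1 – May 20, 2006: 140 days → €62,500 × 4.15% × 140/365 = €994.8630
Rivercove County, May 21 – December 1, 2006: 195 days → €62,500 × 3.5% × 195/365 = €1,168.6644
Hawthornview, December 2 – December 31, 2006: 30 days → €62,500 × 4.75% × 30/365 = €244.0068
Total = €2,407.5342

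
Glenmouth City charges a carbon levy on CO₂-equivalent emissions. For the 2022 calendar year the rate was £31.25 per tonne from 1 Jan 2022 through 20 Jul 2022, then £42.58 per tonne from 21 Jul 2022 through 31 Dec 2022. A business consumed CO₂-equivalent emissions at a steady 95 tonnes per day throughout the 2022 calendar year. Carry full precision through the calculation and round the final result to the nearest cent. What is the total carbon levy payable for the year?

£1,260,115.15

1 Jan – 20 Jul 2022: 201 days × 95 tonnes/day = 19,095 tonnes at £31.25/tonne → £596,718.75
21 Jul – 31 Dec 2022: 164 days × 95 tonnes/day = 15,580 tonnes at £42.58/tonne → £663,396.40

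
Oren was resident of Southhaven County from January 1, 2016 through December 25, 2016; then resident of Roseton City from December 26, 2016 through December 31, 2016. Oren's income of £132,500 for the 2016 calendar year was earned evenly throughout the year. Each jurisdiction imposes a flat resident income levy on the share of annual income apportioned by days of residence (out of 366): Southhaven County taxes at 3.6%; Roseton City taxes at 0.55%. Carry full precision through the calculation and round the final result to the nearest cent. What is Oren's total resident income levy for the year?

Southhaven County, January 1 – December 25, 2016: 360 days → £132,500 × 3.6% × 360/366 = £4,691.8033
Roseton City, December 26 – December 31, 2016: 6 days → £132,500 × 0.55% × 6/366 = £11.9467
Total = £4,703.7500

£4,703.75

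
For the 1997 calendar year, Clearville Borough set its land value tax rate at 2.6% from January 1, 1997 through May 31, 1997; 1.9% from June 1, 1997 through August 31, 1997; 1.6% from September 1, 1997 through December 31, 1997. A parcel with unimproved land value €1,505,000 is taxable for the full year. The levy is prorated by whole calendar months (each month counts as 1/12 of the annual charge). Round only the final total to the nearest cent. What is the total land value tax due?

January 1 – May 31, 1997: 5 months at 2.6% → €1,505,000 × 2.6% × 5/12 = €16,304.1667
June 1 – August 31, 1997: 3 months at 1.9% → €1,505,000 × 1.9% × 3/12 = €7,148.7500
September 1 – December 31, 1997: 4 months at 1.6% → €1,505,000 × 1.6% × 4/12 = €8,026.6667
Total = €31,479.5833

€31,479.58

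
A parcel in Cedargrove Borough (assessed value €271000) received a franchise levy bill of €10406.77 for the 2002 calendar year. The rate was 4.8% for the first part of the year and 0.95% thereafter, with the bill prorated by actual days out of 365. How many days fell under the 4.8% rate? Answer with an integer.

Let d = days at the first rate; then 365 − d days at the second rate.
€271000 × [4.8%·d + 0.95%·(365−d)] / 365 = €10406.77
Solving gives d = 274, so the new rate took effect on 2 Oct 2002.

274 days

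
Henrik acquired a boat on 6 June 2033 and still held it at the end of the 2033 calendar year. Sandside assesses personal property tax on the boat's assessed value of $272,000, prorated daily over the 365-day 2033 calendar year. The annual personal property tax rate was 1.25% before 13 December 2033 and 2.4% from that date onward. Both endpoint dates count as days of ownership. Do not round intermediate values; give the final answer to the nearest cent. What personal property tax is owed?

$2,109.68

6 June – 12 December 2033: 190 days at 1.25% → $272,000 × 1.25% × 190/365 = $1,769.8630
13 December – 31 December 2033: 19 days at 2.4% → $272,000 × 2.4% × 19/365 = $339.8137
Total = $2,109.6767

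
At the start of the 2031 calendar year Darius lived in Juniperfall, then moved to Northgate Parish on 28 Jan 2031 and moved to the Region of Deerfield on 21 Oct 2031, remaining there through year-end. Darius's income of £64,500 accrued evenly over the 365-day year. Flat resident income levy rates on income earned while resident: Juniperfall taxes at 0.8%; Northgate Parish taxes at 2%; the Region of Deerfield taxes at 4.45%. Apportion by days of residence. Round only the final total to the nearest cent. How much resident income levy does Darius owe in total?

Juniperfall, 1 Jan – 27 Jan 2031: 27 days → £64,500 × 0.8% × 27/365 = £38.1699
Northgate Parish, 28 Jan – 20 Oct 2031: 266 days → £64,500 × 2% × 266/365 = £940.1096
The Region of Deerfield, 21 Oct – 31 Dec 2031: 72 days → £64,500 × 4.45% × 72/365 = £566.1863
Total = £1,544.4658

£1,544.47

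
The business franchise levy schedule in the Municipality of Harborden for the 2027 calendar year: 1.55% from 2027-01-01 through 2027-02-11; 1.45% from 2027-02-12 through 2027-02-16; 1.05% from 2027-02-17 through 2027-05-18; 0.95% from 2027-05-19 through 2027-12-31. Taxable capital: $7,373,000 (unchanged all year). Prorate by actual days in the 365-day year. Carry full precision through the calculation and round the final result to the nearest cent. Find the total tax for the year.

$77,477.10

2027-01-01 to 2027-02-11: 42 days at 1.55% → $7,373,000 × 1.55% × 42/365 = $13,150.2000
2027-02-12 to 2027-02-16: 5 days at 1.45% → $7,373,000 × 1.45% × 5/365 = $1,464.5000
2027-02-17 to 2027-05-18: 91 days at 1.05% → $7,373,000 × 1.05% × 91/365 = $19,301.1000
2027-05-19 to 2027-12-31: 227 days at 0.95% → $7,373,000 × 0.95% × 227/365 = $43,561.3000
Total = $77,477.1000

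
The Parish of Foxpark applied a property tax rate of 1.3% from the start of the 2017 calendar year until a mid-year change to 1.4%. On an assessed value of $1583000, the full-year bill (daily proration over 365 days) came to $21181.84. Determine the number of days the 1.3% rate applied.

Let d = days at the first rate; then 365 − d days at the second rate.
$1583000 × [1.3%·d + 1.4%·(365−d)] / 365 = $21181.84
Solving gives d = 226, so the new rate took effect on 15 Aug 2017.

226 days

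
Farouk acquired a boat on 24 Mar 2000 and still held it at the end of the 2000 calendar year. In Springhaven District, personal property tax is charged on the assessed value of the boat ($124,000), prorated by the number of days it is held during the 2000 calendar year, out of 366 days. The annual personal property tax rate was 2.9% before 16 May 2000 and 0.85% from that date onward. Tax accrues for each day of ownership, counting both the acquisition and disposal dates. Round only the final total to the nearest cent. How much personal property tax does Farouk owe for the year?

$1,183.08

24 Mar – 15 May 2000: 53 days at 2.9% → $124,000 × 2.9% × 53/366 = $520.7322
16 May – 31 Dec 2000: 230 days at 0.85% → $124,000 × 0.85% × 230/366 = $662.3497
Total = $1,183.0820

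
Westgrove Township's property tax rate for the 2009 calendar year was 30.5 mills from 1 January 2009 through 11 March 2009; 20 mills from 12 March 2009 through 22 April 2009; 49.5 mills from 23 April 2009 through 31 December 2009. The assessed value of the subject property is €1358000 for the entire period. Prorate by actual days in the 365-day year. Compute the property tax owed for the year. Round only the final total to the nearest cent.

1 January – 11 March 2009: 70 days at 30.5 mills → €1358000 × 3.05% × 70/365 = €7943.3699
12 March – 22 April 2009: 42 days at 20 mills → €1358000 × 2% × 42/365 = €3125.2603
23 April – 31 December 2009: 253 days at 49.5 mills → €1358000 × 4.95% × 253/365 = €46594.2822
Total = €57662.9123

€57662.91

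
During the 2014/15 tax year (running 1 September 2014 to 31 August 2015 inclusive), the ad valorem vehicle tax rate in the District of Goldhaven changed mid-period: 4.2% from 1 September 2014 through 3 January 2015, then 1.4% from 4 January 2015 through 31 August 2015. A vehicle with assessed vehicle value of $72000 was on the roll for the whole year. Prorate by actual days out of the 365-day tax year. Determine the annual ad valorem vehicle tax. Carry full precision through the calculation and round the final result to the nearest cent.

$1698.41

1 September 2014 – 3 January 2015: 125 days at 4.2% → $72000 × 4.2% × 125/365 = $1035.6164
4 January – 31 August 2015: 240 days at 1.4% → $72000 × 1.4% × 240/365 = $662.7945
Total = $1698.4110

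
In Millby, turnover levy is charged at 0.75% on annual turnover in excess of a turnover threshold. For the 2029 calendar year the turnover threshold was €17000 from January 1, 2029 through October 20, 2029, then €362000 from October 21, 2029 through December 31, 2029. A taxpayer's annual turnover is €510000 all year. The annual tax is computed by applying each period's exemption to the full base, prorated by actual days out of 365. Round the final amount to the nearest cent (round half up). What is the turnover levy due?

January 1 – October 20, 2029: 293 days, exemption €17000 → (€510000 − €17000) × 0.75% × 293/365 = €2968.1301
October 21 – December 31, 2029: 72 days, exemption €362000 → (€510000 − €362000) × 0.75% × 72/365 = €218.9589
Total = €3187.0890

€3187.09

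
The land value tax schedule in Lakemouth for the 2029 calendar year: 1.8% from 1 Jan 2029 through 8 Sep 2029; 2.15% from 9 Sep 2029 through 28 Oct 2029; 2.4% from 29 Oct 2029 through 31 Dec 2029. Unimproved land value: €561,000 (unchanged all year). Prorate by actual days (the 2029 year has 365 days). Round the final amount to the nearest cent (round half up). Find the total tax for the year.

1 Jan – 8 Sep 2029: 251 days at 1.8% → €561,000 × 1.8% × 251/365 = €6,944.1041
9 Sep – 28 Oct 2029: 50 days at 2.15% → €561,000 × 2.15% × 50/365 = €1,652.2603
29 Oct – 31 Dec 2029: 64 days at 2.4% → €561,000 × 2.4% × 64/365 = €2,360.8110
Total = €10,957.1753

€10,957.18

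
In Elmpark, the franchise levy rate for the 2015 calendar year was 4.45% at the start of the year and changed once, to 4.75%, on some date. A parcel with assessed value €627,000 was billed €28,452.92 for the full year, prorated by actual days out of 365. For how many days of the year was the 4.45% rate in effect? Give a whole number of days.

Let d = days at the first rate; then 365 − d days at the second rate.
€627,000 × [4.45%·d + 4.75%·(365−d)] / 365 = €28,452.92
Solving gives d = 258, so the new rate took effect on 16 September 2015.

258 days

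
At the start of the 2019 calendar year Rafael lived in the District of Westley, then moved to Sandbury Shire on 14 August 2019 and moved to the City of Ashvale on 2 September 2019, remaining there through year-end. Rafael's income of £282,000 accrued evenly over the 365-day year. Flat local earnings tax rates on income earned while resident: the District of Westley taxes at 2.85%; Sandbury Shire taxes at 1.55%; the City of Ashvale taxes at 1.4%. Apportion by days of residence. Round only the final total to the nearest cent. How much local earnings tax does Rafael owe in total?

The District of Westley, 1 January – 13 August 2019: 225 days → £282,000 × 2.85% × 225/365 = £4,954.3151
Sandbury Shire, 14 August – 1 September 2019: 19 days → £282,000 × 1.55% × 19/365 = £227.5315
The City of Ashvale, 2 September – 31 December 2019: 121 days → £282,000 × 1.4% × 121/365 = £1,308.7890
Total = £6,490.6356

£6,490.64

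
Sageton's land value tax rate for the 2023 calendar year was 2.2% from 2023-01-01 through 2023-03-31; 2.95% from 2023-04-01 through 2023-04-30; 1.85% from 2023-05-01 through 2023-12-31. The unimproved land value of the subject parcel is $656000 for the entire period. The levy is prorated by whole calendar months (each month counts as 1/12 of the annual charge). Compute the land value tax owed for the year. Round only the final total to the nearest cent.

$13311.33

2023-01-01 to 2023-03-31: 3 months at 2.2% → $656000 × 2.2% × 3/12 = $3608.0000
2023-04-01 to 2023-04-30: 1 month at 2.95% → $656000 × 2.95% × 1/12 = $1612.6667
2023-05-01 to 2023-12-31: 8 months at 1.85% → $656000 × 1.85% × 8/12 = $8090.6667
Total = $13311.3333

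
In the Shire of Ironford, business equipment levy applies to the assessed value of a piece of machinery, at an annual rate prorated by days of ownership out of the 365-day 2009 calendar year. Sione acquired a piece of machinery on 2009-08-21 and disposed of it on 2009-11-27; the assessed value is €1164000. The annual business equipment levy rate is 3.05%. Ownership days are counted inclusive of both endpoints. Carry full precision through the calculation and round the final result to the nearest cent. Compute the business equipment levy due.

Days held (2009-08-21 to 2009-11-27): 99 out of 365
Tax = €1164000 × 3.05% × 99/365 = €9629.3096

€9629.31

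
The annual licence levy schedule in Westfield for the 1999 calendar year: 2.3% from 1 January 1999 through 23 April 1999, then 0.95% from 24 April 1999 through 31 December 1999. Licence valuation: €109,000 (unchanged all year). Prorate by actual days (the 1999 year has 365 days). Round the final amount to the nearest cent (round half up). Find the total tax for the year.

€1,491.06

1 January – 23 April 1999: 113 days at 2.3% → €109,000 × 2.3% × 113/365 = €776.1397
24 April – 31 December 1999: 252 days at 0.95% → €109,000 × 0.95% × 252/365 = €714.9205
Total = €1,491.0603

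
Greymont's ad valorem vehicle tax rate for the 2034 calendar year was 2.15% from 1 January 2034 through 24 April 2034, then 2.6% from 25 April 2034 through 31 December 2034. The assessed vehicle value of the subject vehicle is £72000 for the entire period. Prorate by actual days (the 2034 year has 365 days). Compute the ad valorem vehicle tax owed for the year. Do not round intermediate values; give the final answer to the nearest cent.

£1770.81

1 January – 24 April 2034: 114 days at 2.15% → £72000 × 2.15% × 114/365 = £483.4849
25 April – 31 December 2034: 251 days at 2.6% → £72000 × 2.6% × 251/365 = £1287.3205
Total = £1770.8055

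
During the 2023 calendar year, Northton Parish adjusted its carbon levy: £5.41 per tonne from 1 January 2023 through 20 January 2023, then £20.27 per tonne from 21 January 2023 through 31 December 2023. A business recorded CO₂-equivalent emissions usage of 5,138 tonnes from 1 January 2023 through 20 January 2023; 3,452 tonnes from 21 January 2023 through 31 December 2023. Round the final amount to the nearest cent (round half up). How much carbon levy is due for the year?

£97,768.62

1 January – 20 January 2023: 5,138 tonnes at £5.41/tonne → £27,796.58
21 January – 31 December 2023: 3,452 tonnes at £20.27/tonne → £69,972.04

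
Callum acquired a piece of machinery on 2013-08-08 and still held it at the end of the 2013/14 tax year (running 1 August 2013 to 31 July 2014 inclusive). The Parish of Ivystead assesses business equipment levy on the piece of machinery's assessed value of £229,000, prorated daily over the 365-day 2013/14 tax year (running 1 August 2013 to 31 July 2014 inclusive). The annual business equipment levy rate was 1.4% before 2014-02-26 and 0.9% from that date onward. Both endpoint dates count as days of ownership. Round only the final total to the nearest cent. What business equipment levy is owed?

£2,655.15

2013-08-08 to 2014-02-25: 202 days at 1.4% → £229,000 × 1.4% × 202/365 = £1,774.2795
2014-02-26 to 2014-07-31: 156 days at 0.9% → £229,000 × 0.9% × 156/365 = £880.8658
Total = £2,655.1452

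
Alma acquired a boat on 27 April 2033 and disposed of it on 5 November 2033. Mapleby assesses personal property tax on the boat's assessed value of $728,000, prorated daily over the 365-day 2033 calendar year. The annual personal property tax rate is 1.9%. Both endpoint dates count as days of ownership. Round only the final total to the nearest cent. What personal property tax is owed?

$7,313.91

Days held (27 April – 5 November 2033): 193 out of 365
Tax = $728,000 × 1.9% × 193/365 = $7,313.9068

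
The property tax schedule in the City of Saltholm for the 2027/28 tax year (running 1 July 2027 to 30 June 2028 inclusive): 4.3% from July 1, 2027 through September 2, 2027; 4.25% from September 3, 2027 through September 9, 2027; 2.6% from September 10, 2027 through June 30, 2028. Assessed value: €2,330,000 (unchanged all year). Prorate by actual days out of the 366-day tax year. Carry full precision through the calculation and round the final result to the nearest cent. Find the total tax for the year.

July 1 – September 2, 2027: 64 days at 4.3% → €2,330,000 × 4.3% × 64/366 = €17,519.5628
September 3 – September 9, 2027: 7 days at 4.25% → €2,330,000 × 4.25% × 7/366 = €1,893.9208
September 10, 2027 – June 30, 2028: 295 days at 2.6% → €2,330,000 × 2.6% × 295/366 = €48,828.1421
Total = €68,241.6257

€68,241.63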